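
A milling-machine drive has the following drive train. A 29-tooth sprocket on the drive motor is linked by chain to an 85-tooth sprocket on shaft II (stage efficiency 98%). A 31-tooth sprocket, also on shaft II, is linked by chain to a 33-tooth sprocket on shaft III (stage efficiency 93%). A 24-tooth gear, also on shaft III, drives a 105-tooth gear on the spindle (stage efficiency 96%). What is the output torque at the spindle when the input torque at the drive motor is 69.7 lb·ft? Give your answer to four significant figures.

832.5 lb·ft

chain 85/29 = 2.931 → τ = 69.7·2.931·0.98 = 200.21 lb·ft
chain 33/31 = 1.0645 → τ = 200.21·1.0645·0.93 = 198.21 lb·ft
gear mesh 105/24 = 4.375 → τ = 198.21·4.375·0.96 = 832.46 lb·ft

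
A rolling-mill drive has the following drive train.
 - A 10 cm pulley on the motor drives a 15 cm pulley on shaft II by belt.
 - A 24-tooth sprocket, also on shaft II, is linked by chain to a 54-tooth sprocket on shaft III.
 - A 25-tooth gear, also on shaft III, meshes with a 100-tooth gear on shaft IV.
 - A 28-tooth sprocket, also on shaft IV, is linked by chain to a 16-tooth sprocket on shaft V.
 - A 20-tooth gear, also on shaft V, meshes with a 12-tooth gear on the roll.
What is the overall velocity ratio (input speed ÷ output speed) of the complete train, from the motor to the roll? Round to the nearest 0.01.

4.63

Each stage contributes driven/driver: belt 15/10 = 1.5, chain 54/24 = 2.25, gear mesh 100/25 = 4, chain 16/28 = 0.57143, gear mesh 12/20 = 0.6.
Overall: 1.5 × 2.25 × 4 × 0.57143 × 0.6 = 4.6286.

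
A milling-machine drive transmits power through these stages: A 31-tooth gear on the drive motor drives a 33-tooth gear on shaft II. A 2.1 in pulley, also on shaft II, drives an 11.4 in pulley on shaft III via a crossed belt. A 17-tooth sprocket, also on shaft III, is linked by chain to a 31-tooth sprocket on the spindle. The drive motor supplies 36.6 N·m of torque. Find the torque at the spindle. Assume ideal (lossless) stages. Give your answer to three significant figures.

After the gear mesh (33/31): 36.6 × 1.0645 = 38.961 N·m
After the belt (11.4/2.1): 38.961 × 5.4286 = 211.5 N·m
After the chain (31/17): 211.5 × 1.8235 = 385.68 N·m

386 N·m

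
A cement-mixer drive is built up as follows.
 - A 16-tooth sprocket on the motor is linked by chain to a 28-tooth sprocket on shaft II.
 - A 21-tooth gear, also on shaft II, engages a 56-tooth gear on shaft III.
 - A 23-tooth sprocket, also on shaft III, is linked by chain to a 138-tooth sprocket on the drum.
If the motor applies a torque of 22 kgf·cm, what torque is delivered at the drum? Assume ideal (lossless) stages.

616 kgf·cm

Chain: ratio = 28/16 = 1.75; torque at shaft II = 22 × 1.75 = 38.5 kgf·cm.
Gear mesh: ratio = 56/21 = 2.6667; torque at shaft III = 38.5 × 2.6667 = 102.67 kgf·cm.
Chain: ratio = 138/23 = 6; torque at the drum = 102.67 × 6 = 616 kgf·cm.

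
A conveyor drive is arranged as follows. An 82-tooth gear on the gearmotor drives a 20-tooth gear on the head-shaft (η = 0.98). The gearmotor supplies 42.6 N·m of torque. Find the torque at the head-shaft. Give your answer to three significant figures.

After the gear mesh (20/82): 42.6 × 0.2439 × 0.98 = 10.182 N·m

10.2 N·m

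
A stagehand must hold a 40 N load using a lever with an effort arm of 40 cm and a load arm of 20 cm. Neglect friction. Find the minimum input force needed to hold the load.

20 N

Lever MA = effort arm / load arm = 40/20 = 2.
Effort = load / MA = 40 / 2 = 20 N.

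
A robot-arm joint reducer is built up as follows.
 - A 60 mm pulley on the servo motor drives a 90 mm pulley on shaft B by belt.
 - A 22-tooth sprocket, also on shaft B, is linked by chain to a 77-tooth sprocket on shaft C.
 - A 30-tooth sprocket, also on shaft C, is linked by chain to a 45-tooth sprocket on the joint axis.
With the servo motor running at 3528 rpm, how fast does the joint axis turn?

Belt: ratio = 90/60 = 1.5, so shaft B turns at 3528 / 1.5 = 2352 rpm.
Chain: ratio = 77/22 = 3.5, so shaft C turns at 2352 / 3.5 = 672 rpm.
Chain: ratio = 45/30 = 1.5, so the joint axis turns at 672 / 1.5 = 448 rpm.

448 rpm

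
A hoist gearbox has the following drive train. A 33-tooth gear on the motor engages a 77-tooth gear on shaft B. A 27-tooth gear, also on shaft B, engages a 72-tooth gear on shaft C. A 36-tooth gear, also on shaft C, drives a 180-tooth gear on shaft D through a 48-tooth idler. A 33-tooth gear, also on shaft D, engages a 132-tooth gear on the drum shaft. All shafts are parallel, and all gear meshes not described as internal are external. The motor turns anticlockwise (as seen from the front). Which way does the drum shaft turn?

the motor → shaft B: external mesh, 1 reversal → CW.
shaft B → shaft C: external mesh, 1 reversal → CCW.
shaft C → shaft D: driver → idler → driven is 2 external meshes, 2 reversals → CCW.
shaft D → the drum shaft: external mesh, 1 reversal → CW.
5 reversals in total — an odd number — so the drum shaft turns opposite to the motor.

clockwise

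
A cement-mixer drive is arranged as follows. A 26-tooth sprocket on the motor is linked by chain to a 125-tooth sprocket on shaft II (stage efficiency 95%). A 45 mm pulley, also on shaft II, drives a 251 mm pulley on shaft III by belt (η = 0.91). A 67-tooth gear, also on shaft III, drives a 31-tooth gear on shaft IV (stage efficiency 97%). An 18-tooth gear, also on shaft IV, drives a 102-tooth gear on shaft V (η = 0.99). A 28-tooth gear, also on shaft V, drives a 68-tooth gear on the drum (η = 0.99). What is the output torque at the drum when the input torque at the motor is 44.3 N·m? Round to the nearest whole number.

After the chain (125/26): 44.3 × 4.8077 × 0.95 = 202.33 N·m
After the belt (251/45): 202.33 × 5.5778 × 0.91 = 1027 N·m
After the gear mesh (31/67): 1027 × 0.46269 × 0.97 = 460.92 N·m
After the gear mesh (102/18): 460.92 × 5.6667 × 0.99 = 2585.8 N·m
After the gear mesh (68/28): 2585.8 × 2.4286 × 0.99 = 6216.9 N·m

6217 N·m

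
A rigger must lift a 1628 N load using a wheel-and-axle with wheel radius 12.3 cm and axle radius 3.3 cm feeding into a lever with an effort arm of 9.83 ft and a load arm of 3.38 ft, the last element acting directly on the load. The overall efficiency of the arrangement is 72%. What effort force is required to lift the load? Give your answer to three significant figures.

Wheel-and-axle MA = R/r = 12.3/3.3 = 3.7273.
Lever MA = effort arm / load arm = 9.83/3.38 = 2.9083.
Combined ideal MA = 3.7273 × 2.9083 = 10.84.
Actual MA = 10.84 × 0.72 = 7.8048.
Effort = load / actual MA = 1628 / 7.8048 = 208.59 N.

209 N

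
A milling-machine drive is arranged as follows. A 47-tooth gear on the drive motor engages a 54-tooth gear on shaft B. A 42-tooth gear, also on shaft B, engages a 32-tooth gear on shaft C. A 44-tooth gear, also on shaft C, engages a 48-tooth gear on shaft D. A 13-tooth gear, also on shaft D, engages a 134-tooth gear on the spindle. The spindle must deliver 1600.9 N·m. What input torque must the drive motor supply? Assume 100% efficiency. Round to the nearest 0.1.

Overall ratio R = 1.1489 × 0.7619 × 1.0909 × 10.308 = 9.8434.
Input torque = output torque / R = 1600.9 / 9.8434 = 162.64 N·m.

162.6 N·m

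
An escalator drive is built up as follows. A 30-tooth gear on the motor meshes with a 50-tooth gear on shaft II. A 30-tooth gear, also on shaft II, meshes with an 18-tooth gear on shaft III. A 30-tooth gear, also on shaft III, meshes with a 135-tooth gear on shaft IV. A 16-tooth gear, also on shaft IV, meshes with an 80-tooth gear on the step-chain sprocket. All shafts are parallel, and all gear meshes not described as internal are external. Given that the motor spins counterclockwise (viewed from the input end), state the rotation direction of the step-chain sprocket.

counterclockwise

the motor → shaft II: external mesh, 1 reversal → CW.
shaft II → shaft III: external mesh, 1 reversal → CCW.
shaft III → shaft IV: external mesh, 1 reversal → CW.
shaft IV → the step-chain sprocket: external mesh, 1 reversal → CCW.
4 reversals in total — an even number — so the step-chain sprocket turns the same way as the motor.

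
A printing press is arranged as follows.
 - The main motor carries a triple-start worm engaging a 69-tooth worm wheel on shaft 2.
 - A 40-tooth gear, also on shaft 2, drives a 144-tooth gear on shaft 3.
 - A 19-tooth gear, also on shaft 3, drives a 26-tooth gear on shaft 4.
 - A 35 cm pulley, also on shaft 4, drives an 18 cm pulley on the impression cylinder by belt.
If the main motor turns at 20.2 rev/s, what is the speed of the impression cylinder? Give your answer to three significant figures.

worm 69/3 = 23 → 20.2/23 = 0.87826 rev/s
gear mesh 144/40 = 3.6 → 0.87826/3.6 = 0.24396 rev/s
gear mesh 26/19 = 1.3684 → 0.24396/1.3684 = 0.17828 rev/s
belt 18/35 = 0.51429 → 0.17828/0.51429 = 0.34665 rev/s

0.347 rev/s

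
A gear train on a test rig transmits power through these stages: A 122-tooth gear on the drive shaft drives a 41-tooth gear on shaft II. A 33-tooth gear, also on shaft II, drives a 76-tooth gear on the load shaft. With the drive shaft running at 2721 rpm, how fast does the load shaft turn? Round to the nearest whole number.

3516 rpm

gear mesh 41/122 = 0.33607 → 2721/0.33607 = 8096.6 rpm
gear mesh 76/33 = 2.303 → 8096.6/2.303 = 3515.6 rpm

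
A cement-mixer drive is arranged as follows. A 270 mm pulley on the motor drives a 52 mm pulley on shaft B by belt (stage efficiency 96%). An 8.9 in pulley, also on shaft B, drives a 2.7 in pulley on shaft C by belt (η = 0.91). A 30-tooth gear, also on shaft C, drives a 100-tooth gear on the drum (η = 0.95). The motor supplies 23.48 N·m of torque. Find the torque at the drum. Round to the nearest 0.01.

belt 52/270 = 0.19259 → τ = 23.48·0.19259·0.96 = 4.3412 N·m
belt 2.7/8.9 = 0.30337 → τ = 4.3412·0.30337·0.91 = 1.1985 N·m
gear mesh 100/30 = 3.3333 → τ = 1.1985·3.3333·0.95 = 3.7951 N·m

3.80 N·m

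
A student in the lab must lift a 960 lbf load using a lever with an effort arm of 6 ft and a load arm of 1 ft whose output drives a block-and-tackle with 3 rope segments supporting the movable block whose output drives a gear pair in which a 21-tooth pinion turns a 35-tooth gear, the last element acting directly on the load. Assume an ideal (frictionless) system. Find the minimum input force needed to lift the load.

32 lbf

Lever MA = effort arm / load arm = 6/1 = 6.
Block-and-tackle MA = number of supporting rope parts = 3.
Gear pair MA = 35/21 = 1.6667.
Combined ideal MA = 6 × 3 × 1.6667 = 30.
Effort = load / MA = 960 / 30 = 32 lbf.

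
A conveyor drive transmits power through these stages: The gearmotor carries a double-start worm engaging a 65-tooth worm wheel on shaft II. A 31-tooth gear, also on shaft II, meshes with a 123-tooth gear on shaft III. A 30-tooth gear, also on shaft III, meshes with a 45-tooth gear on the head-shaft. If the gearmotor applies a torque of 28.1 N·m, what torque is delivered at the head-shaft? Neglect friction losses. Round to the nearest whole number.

5435 N·m

Worm: ratio = 65/2 = 32.5; torque at shaft II = 28.1 × 32.5 = 913.25 N·m.
Gear mesh: ratio = 123/31 = 3.9677; torque at shaft III = 913.25 × 3.9677 = 3623.5 N·m.
Gear mesh: ratio = 45/30 = 1.5; torque at the head-shaft = 3623.5 × 1.5 = 5435.3 N·m.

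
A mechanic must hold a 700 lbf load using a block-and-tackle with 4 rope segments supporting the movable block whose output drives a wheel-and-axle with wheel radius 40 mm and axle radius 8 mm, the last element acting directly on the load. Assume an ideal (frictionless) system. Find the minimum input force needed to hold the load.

Block-and-tackle MA = number of supporting rope parts = 4.
Wheel-and-axle MA = R/r = 40/8 = 5.
Combined ideal MA = 4 × 5 = 20.
Effort = load / MA = 700 / 20 = 35 lbf.

35 lbf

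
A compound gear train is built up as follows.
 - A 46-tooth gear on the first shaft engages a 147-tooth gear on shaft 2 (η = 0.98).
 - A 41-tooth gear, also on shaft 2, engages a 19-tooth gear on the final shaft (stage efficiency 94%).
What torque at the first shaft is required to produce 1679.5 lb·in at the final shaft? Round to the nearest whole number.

Overall ratio R = 3.1957 × 0.46341 = 1.4809; overall efficiency η = 0.98 × 0.94 = 0.9212.
Input torque = output torque / (R × η) = 1679.5 / (1.4809 × 0.9212) = 1231.1 lb·in.

1231 lb·in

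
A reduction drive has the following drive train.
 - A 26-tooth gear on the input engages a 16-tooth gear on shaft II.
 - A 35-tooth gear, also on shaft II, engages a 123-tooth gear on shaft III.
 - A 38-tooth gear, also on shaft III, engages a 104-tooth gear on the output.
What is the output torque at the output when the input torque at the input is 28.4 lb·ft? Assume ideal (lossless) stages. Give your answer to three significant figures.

Gear mesh: ratio = 16/26 = 0.61538; torque at shaft II = 28.4 × 0.61538 = 17.477 lb·ft.
Gear mesh: ratio = 123/35 = 3.5143; torque at shaft III = 17.477 × 3.5143 = 61.419 lb·ft.
Gear mesh: ratio = 104/38 = 2.7368; torque at the output = 61.419 × 2.7368 = 168.09 lb·ft.

168 lb·ft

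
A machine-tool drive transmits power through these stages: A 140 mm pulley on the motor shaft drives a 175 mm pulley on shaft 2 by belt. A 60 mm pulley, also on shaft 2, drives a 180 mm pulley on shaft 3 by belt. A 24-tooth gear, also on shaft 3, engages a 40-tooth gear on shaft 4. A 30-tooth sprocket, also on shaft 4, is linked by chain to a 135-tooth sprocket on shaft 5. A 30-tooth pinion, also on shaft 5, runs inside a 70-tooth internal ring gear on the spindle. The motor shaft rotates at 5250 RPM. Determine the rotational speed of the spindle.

the motor shaft → shaft 2 (belt, 175/140): 5250 ÷ 1.25 = 4200 RPM
shaft 2 → shaft 3 (belt, 180/60): 4200 ÷ 3 = 1400 RPM
shaft 3 → shaft 4 (gear mesh, 40/24): 1400 ÷ 1.6667 = 840 RPM
shaft 4 → shaft 5 (chain, 135/30): 840 ÷ 4.5 = 186.67 RPM
shaft 5 → the spindle (internal gear, 70/30): 186.67 ÷ 2.3333 = 80 RPM

80 RPM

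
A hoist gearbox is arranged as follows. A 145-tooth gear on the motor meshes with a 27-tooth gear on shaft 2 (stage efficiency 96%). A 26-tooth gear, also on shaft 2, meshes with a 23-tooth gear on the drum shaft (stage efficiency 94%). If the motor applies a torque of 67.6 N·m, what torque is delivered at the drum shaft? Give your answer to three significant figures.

10.0 N·m

After the gear mesh (27/145): 67.6 × 0.18621 × 0.96 = 12.084 N·m
After the gear mesh (23/26): 12.084 × 0.88462 × 0.94 = 10.048 N·m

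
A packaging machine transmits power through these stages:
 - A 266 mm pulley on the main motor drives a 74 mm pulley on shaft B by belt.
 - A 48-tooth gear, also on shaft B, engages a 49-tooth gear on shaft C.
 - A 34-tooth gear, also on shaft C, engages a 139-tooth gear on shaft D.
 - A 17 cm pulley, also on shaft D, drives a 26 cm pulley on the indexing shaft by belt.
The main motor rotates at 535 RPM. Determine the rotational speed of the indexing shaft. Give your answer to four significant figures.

301.3 RPM

Belt: ratio = 74/266 = 0.2782, so shaft B turns at 535 / 0.2782 = 1923.1 RPM.
Gear mesh: ratio = 49/48 = 1.0208, so shaft C turns at 1923.1 / 1.0208 = 1883.9 RPM.
Gear mesh: ratio = 139/34 = 4.0882, so shaft D turns at 1883.9 / 4.0882 = 460.8 RPM.
Belt: ratio = 26/17 = 1.5294, so the indexing shaft turns at 460.8 / 1.5294 = 301.29 RPM.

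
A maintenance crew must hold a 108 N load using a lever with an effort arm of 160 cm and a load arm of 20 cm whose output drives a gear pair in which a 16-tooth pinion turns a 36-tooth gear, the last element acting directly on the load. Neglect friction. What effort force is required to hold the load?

Lever MA = effort arm / load arm = 160/20 = 8.
Gear pair MA = 36/16 = 2.25.
Combined ideal MA = 8 × 2.25 = 18.
Effort = load / MA = 108 / 18 = 6 N.

6 N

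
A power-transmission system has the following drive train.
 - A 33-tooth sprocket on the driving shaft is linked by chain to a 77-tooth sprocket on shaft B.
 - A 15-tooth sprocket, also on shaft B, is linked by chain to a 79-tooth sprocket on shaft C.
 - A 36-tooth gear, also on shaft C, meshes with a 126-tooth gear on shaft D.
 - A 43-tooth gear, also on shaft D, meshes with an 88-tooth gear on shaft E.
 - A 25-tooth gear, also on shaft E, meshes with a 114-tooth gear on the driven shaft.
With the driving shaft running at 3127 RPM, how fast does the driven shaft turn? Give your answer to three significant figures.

7.79 RPM

Chain: ratio = 77/33 = 2.3333, so shaft B turns at 3127 / 2.3333 = 1340.1 RPM.
Chain: ratio = 79/15 = 5.2667, so shaft C turns at 1340.1 / 5.2667 = 254.46 RPM.
Gear mesh: ratio = 126/36 = 3.5, so shaft D turns at 254.46 / 3.5 = 72.702 RPM.
Gear mesh: ratio = 88/43 = 2.0465, so shaft E turns at 72.702 / 2.0465 = 35.525 RPM.
Gear mesh: ratio = 114/25 = 4.56, so the driven shaft turns at 35.525 / 4.56 = 7.7906 RPM.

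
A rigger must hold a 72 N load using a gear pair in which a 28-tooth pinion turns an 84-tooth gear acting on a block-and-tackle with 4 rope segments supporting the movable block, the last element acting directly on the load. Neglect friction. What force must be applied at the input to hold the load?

Gear pair MA = 84/28 = 3.
Block-and-tackle MA = number of supporting rope parts = 4.
Combined ideal MA = 3 × 4 = 12.
Effort = load / MA = 72 / 12 = 6 N.

6 N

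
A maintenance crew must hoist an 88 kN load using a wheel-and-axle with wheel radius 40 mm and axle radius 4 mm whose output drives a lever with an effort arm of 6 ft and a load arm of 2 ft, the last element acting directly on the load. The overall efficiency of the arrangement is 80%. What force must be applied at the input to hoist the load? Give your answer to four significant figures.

3.667 kN

Wheel-and-axle MA = R/r = 40/4 = 10.
Lever MA = effort arm / load arm = 6/2 = 3.
Combined ideal MA = 10 × 3 = 30.
Actual MA = 30 × 0.80 = 24.
Effort = load / actual MA = 88 / 24 = 3.6667 kN.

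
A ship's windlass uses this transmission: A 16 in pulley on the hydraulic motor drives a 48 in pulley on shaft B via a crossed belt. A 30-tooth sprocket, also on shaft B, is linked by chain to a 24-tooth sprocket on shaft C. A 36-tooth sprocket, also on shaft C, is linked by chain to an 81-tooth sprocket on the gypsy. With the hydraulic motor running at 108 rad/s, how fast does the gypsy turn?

the hydraulic motor → shaft B (belt, 48/16): 108 ÷ 3 = 36 rad/s
shaft B → shaft C (chain, 24/30): 36 ÷ 0.8 = 45 rad/s
shaft C → the gypsy (chain, 81/36): 45 ÷ 2.25 = 20 rad/s

20 rad/s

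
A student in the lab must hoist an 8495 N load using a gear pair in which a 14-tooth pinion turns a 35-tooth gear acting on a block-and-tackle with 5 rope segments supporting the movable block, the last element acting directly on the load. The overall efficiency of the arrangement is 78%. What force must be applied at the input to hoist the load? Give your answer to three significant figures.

Gear pair MA = 35/14 = 2.5.
Block-and-tackle MA = number of supporting rope parts = 5.
Combined ideal MA = 2.5 × 5 = 12.5.
Actual MA = 12.5 × 0.78 = 9.75.
Effort = load / actual MA = 8495 / 9.75 = 871.28 N.

871 N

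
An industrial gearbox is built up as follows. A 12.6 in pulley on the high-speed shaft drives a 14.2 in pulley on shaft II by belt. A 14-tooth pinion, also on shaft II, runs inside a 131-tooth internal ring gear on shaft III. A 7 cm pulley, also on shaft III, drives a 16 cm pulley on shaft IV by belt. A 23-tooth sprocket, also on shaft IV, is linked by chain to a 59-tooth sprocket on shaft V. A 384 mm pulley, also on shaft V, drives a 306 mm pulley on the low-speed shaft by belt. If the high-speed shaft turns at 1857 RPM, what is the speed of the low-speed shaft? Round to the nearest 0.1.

37.7 RPM

Belt: ratio = 14.2/12.6 = 1.127, so shaft II turns at 1857 / 1.127 = 1647.8 RPM.
Internal gear: ratio = 131/14 = 9.3571, so shaft III turns at 1647.8 / 9.3571 = 176.1 RPM.
Belt: ratio = 16/7 = 2.2857, so shaft IV turns at 176.1 / 2.2857 = 77.042 RPM.
Chain: ratio = 59/23 = 2.5652, so shaft V turns at 77.042 / 2.5652 = 30.033 RPM.
Belt: ratio = 306/384 = 0.79688, so the low-speed shaft turns at 30.033 / 0.79688 = 37.689 RPM.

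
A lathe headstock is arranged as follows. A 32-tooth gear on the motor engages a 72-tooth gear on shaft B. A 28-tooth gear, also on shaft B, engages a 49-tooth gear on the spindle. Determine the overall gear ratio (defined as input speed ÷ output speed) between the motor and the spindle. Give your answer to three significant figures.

Each stage contributes driven/driver: gear mesh 72/32 = 2.25, gear mesh 49/28 = 1.75.
Overall: 2.25 × 1.75 = 3.9375.

3.94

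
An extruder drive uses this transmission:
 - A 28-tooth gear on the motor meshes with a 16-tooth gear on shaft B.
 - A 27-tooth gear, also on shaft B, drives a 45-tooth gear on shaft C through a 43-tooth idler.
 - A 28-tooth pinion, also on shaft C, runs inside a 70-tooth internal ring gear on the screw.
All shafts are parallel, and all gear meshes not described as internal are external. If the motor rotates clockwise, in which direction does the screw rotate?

counterclockwise

the motor → shaft B: external mesh, 1 reversal → CCW.
shaft B → shaft C: driver → idler → driven is 2 external meshes, 2 reversals → CCW.
shaft C → the screw: internal mesh, same direction → CCW.
3 reversals in total — an odd number — so the screw turns opposite to the motor.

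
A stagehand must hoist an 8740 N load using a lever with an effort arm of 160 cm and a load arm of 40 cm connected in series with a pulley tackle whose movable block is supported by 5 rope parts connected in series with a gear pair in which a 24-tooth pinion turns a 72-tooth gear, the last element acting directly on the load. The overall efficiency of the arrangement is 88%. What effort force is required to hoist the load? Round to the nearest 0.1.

Lever MA = effort arm / load arm = 160/40 = 4.
Block-and-tackle MA = number of supporting rope parts = 5.
Gear pair MA = 72/24 = 3.
Combined ideal MA = 4 × 5 × 3 = 60.
Actual MA = 60 × 0.88 = 52.8.
Effort = load / actual MA = 8740 / 52.8 = 165.53 N.

165.5 N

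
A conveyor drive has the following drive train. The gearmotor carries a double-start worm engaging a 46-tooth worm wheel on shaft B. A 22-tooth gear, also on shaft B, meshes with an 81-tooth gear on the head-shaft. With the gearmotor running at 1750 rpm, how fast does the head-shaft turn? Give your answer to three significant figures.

Worm: ratio = 46/2 = 23, so shaft B turns at 1750 / 23 = 76.087 rpm.
Gear mesh: ratio = 81/22 = 3.6818, so the head-shaft turns at 76.087 / 3.6818 = 20.666 rpm.

20.7 rpm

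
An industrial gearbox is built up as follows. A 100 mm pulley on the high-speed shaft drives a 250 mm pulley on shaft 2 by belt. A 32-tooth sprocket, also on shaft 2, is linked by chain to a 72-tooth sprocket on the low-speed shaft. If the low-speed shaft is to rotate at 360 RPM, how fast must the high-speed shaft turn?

Overall ratio R = 2.5 × 2.25 = 5.625.
Required input speed = output speed × R = 360 × 5.625 = 2025 RPM.

2025 RPM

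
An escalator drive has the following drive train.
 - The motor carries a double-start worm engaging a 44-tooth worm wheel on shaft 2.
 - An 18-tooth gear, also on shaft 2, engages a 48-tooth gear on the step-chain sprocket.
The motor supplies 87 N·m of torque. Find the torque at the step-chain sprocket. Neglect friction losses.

Worm: ratio = 44/2 = 22; torque at shaft 2 = 87 × 22 = 1914 N·m.
Gear mesh: ratio = 48/18 = 2.6667; torque at the step-chain sprocket = 1914 × 2.6667 = 5104 N·m.

5104 N·m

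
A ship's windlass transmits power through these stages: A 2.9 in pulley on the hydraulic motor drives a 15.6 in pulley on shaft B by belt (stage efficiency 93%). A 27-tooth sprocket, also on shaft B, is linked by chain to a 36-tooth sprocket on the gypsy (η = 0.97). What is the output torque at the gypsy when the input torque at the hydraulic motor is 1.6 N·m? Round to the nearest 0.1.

10.4 N·m

Belt: ratio = 15.6/2.9 = 5.3793; torque at shaft B = 1.6 × 5.3793 × 0.93 = 8.0044 N·m.
Chain: ratio = 36/27 = 1.3333; torque at the gypsy = 8.0044 × 1.3333 × 0.97 = 10.352 N·m.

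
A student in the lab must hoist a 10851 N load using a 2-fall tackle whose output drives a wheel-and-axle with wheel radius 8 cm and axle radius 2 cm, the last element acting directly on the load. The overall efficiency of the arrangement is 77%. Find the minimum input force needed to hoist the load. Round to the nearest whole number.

1762 N

Block-and-tackle MA = number of supporting rope parts = 2.
Wheel-and-axle MA = R/r = 8/2 = 4.
Combined ideal MA = 2 × 4 = 8.
Actual MA = 8 × 0.77 = 6.16.
Effort = load / actual MA = 10851 / 6.16 = 1761.5 N.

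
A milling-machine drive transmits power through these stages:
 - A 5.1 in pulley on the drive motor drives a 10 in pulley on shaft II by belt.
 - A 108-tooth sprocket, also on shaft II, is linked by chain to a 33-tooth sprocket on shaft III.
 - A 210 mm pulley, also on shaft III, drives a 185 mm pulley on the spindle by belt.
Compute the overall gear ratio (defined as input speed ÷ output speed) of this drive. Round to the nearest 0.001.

Each stage contributes driven/driver: belt 10/5.1 = 1.9608, chain 33/108 = 0.30556, belt 185/210 = 0.88095.
Overall: 1.9608 × 0.30556 × 0.88095 = 0.5278.

0.528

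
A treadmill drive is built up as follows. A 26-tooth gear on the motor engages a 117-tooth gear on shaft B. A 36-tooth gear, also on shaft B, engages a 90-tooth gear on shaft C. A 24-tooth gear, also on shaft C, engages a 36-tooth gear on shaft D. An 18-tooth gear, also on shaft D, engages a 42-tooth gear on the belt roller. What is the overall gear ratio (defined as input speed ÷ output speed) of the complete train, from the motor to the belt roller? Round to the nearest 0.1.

39.4

Each stage contributes driven/driver: gear mesh 117/26 = 4.5, gear mesh 90/36 = 2.5, gear mesh 36/24 = 1.5, gear mesh 42/18 = 2.3333.
Overall: 4.5 × 2.5 × 1.5 × 2.3333 = 39.375.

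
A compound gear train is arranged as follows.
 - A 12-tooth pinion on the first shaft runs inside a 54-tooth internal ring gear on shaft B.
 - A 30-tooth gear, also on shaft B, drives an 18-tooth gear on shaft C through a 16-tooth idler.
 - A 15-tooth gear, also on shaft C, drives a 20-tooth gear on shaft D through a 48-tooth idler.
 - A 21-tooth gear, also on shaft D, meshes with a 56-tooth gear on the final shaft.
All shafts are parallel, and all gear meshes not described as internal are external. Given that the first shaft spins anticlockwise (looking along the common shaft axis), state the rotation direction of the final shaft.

clockwise

the first shaft → shaft B: internal mesh, same direction → CCW.
shaft B → shaft C: driver → idler → driven is 2 external meshes, 2 reversals → CCW.
shaft C → shaft D: driver → idler → driven is 2 external meshes, 2 reversals → CCW.
shaft D → the final shaft: external mesh, 1 reversal → CW.
5 reversals in total — an odd number — so the final shaft turns opposite to the first shaft.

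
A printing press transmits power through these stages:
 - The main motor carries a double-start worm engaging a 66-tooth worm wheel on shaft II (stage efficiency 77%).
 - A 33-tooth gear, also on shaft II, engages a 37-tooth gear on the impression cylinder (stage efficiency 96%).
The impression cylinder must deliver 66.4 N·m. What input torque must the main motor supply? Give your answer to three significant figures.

2.43 N·m

Overall ratio R = 33 × 1.1212 = 37; overall efficiency η = 0.77 × 0.96 = 0.7392.
Input torque = output torque / (R × η) = 66.4 / (37 × 0.7392) = 2.4278 N·m.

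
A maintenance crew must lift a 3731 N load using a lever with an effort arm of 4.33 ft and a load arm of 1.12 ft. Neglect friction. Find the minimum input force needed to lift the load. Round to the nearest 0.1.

Lever MA = effort arm / load arm = 4.33/1.12 = 3.8661.
Effort = load / MA = 3731 / 3.8661 = 965.06 N.

965.1 N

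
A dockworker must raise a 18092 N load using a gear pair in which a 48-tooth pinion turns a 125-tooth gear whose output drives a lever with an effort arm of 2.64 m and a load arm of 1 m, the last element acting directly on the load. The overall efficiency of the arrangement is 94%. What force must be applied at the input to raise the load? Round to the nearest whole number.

2800 N

Gear pair MA = 125/48 = 2.6042.
Lever MA = effort arm / load arm = 2.64/1 = 2.64.
Combined ideal MA = 2.6042 × 2.64 = 6.875.
Actual MA = 6.875 × 0.94 = 6.4625.
Effort = load / actual MA = 18092 / 6.4625 = 2799.5 N.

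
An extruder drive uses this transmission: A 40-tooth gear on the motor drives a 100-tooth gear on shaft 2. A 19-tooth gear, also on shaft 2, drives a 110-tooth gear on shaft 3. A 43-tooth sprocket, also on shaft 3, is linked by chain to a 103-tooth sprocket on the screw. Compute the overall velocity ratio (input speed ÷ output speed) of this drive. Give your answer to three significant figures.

34.7

Each stage contributes driven/driver: gear mesh 100/40 = 2.5, gear mesh 110/19 = 5.7895, chain 103/43 = 2.3953.
Overall: 2.5 × 5.7895 × 2.3953 = 34.67.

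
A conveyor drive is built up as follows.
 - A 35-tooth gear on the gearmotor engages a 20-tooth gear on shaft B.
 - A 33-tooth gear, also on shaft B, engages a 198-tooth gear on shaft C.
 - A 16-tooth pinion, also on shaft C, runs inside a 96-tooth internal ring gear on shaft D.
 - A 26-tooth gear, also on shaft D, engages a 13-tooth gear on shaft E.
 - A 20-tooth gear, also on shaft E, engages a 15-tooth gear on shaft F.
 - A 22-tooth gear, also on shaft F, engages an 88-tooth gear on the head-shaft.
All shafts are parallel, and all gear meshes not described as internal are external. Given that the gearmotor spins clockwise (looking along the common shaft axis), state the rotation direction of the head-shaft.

the gearmotor → shaft B: external mesh, 1 reversal → CCW.
shaft B → shaft C: external mesh, 1 reversal → CW.
shaft C → shaft D: internal mesh, same direction → CW.
shaft D → shaft E: external mesh, 1 reversal → CCW.
shaft E → shaft F: external mesh, 1 reversal → CW.
shaft F → the head-shaft: external mesh, 1 reversal → CCW.
5 reversals in total — an odd number — so the head-shaft turns opposite to the gearmotor.

anticlockwise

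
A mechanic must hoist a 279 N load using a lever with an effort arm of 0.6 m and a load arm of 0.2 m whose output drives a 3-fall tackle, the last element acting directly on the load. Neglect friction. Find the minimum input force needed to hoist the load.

31 N

Lever MA = effort arm / load arm = 0.6/0.2 = 3.
Block-and-tackle MA = number of supporting rope parts = 3.
Combined ideal MA = 3 × 3 = 9.
Effort = load / MA = 279 / 9 = 31 N.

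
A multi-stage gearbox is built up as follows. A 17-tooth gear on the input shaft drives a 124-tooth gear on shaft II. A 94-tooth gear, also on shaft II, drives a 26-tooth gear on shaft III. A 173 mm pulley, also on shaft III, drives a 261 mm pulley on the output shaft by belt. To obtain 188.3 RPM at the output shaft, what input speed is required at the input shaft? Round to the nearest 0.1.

Overall ratio R = 7.2941 × 0.2766 × 1.5087 = 3.0438.
Required input speed = output speed × R = 188.3 × 3.0438 = 573.14 RPM.

573.1 RPM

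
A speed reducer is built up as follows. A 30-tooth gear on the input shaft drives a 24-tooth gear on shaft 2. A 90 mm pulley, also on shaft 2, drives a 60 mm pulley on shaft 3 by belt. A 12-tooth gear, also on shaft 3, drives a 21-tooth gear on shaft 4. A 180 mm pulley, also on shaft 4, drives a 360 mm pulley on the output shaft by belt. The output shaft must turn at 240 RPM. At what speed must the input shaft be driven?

Overall ratio R = 0.8 × 0.66667 × 1.75 × 2 = 1.8667.
Required input speed = output speed × R = 240 × 1.8667 = 448 RPM.

448 RPM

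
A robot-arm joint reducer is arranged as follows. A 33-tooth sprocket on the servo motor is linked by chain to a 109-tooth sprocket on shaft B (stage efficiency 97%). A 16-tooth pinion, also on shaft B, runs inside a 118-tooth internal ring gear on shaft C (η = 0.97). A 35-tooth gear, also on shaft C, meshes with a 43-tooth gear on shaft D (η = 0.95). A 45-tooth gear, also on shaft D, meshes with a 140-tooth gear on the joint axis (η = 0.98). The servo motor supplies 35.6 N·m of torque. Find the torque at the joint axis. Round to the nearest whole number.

After the chain (109/33): 35.6 × 3.303 × 0.97 = 114.06 N·m
After the internal gear (118/16): 114.06 × 7.375 × 0.97 = 815.96 N·m
After the gear mesh (43/35): 815.96 × 1.2286 × 0.95 = 952.34 N·m
After the gear mesh (140/45): 952.34 × 3.1111 × 0.98 = 2903.6 N·m

2904 N·m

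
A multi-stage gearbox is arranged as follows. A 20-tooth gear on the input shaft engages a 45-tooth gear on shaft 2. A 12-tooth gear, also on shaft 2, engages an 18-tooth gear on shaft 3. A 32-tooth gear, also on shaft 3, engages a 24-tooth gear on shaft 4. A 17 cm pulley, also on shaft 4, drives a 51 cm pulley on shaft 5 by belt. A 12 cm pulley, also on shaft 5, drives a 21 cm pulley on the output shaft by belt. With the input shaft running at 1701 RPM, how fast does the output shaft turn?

the input shaft → shaft 2 (gear mesh, 45/20): 1701 ÷ 2.25 = 756 RPM
shaft 2 → shaft 3 (gear mesh, 18/12): 756 ÷ 1.5 = 504 RPM
shaft 3 → shaft 4 (gear mesh, 24/32): 504 ÷ 0.75 = 672 RPM
shaft 4 → shaft 5 (belt, 51/17): 672 ÷ 3 = 224 RPM
shaft 5 → the output shaft (belt, 21/12): 224 ÷ 1.75 = 128 RPM

128 RPM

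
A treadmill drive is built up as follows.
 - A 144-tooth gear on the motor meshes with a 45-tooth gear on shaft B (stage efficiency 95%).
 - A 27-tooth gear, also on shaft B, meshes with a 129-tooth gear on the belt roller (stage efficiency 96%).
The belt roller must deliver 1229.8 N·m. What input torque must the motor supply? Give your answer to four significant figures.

903.2 N·m

Overall ratio R = 0.3125 × 4.7778 = 1.4931; overall efficiency η = 0.95 × 0.96 = 0.9120.
Input torque = output torque / (R × η) = 1229.8 / (1.4931 × 0.9120) = 903.16 N·m.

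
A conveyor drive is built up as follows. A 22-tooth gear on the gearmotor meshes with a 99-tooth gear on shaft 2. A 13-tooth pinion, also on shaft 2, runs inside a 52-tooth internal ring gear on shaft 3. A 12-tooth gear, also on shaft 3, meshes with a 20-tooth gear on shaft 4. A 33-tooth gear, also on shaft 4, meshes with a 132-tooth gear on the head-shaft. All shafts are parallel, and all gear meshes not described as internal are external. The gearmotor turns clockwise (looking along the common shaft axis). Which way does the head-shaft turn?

the gearmotor → shaft 2: external mesh, 1 reversal → CCW.
shaft 2 → shaft 3: internal mesh, same direction → CCW.
shaft 3 → shaft 4: external mesh, 1 reversal → CW.
shaft 4 → the head-shaft: external mesh, 1 reversal → CCW.
3 reversals in total — an odd number — so the head-shaft turns opposite to the gearmotor.

counterclockwise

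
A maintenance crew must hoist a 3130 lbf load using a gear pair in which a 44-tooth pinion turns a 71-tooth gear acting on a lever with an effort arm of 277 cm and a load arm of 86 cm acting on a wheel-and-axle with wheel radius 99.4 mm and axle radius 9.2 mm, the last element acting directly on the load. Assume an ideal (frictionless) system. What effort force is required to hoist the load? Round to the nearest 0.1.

Gear pair MA = 71/44 = 1.6136.
Lever MA = effort arm / load arm = 277/86 = 3.2209.
Wheel-and-axle MA = R/r = 99.4/9.2 = 10.804.
Combined ideal MA = 1.6136 × 3.2209 × 10.804 = 56.155.
Effort = load / MA = 3130 / 56.155 = 55.739 lbf.

55.7 lbf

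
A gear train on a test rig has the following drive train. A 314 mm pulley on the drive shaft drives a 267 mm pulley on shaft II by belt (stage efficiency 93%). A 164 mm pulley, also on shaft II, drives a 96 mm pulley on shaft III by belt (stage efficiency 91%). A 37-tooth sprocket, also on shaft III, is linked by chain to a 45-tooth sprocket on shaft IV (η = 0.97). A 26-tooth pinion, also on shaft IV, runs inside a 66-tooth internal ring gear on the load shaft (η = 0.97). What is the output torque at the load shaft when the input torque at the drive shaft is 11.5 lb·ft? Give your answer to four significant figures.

14.07 lb·ft

belt 267/314 = 0.85032 → τ = 11.5·0.85032·0.93 = 9.0942 lb·ft
belt 96/164 = 0.58537 → τ = 9.0942·0.58537·0.91 = 4.8443 lb·ft
chain 45/37 = 1.2162 → τ = 4.8443·1.2162·0.97 = 5.715 lb·ft
internal gear 66/26 = 2.5385 → τ = 5.715·2.5385·0.97 = 14.072 lb·ft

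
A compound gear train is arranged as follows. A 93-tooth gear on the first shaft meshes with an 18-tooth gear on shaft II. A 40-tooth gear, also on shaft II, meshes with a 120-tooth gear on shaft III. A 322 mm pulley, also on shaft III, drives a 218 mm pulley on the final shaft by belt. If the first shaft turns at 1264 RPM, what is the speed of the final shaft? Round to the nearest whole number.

3215 RPM

Gear mesh: ratio = 18/93 = 0.19355, so shaft II turns at 1264 / 0.19355 = 6530.7 RPM.
Gear mesh: ratio = 120/40 = 3, so shaft III turns at 6530.7 / 3 = 2176.9 RPM.
Belt: ratio = 218/322 = 0.67702, so the final shaft turns at 2176.9 / 0.67702 = 3215.4 RPM.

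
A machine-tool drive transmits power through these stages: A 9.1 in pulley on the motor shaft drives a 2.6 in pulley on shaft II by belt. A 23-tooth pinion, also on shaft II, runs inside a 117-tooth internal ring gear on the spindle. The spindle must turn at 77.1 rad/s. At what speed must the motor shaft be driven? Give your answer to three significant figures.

Overall ratio R = 0.28571 × 5.087 = 1.4534.
Required input speed = output speed × R = 77.1 × 1.4534 = 112.06 rad/s.

112 rad/s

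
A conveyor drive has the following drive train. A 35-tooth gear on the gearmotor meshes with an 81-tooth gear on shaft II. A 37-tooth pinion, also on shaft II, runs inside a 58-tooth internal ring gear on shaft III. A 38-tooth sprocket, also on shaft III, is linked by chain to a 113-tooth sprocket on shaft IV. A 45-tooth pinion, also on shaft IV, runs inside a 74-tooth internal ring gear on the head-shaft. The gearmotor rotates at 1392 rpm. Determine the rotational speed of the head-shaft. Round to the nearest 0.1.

78.5 rpm

the gearmotor → shaft II (gear mesh, 81/35): 1392 ÷ 2.3143 = 601.48 rpm
shaft II → shaft III (internal gear, 58/37): 601.48 ÷ 1.5676 = 383.7 rpm
shaft III → shaft IV (chain, 113/38): 383.7 ÷ 2.9737 = 129.03 rpm
shaft IV → the head-shaft (internal gear, 74/45): 129.03 ÷ 1.6444 = 78.466 rpm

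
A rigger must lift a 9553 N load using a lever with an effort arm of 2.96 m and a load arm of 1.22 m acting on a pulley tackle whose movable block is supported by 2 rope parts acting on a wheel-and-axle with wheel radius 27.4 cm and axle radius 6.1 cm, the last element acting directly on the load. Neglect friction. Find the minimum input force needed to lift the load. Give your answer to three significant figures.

Lever MA = effort arm / load arm = 2.96/1.22 = 2.4262.
Block-and-tackle MA = number of supporting rope parts = 2.
Wheel-and-axle MA = R/r = 27.4/6.1 = 4.4918.
Combined ideal MA = 2.4262 × 2 × 4.4918 = 21.796.
Effort = load / MA = 9553 / 21.796 = 438.29 N.

438 N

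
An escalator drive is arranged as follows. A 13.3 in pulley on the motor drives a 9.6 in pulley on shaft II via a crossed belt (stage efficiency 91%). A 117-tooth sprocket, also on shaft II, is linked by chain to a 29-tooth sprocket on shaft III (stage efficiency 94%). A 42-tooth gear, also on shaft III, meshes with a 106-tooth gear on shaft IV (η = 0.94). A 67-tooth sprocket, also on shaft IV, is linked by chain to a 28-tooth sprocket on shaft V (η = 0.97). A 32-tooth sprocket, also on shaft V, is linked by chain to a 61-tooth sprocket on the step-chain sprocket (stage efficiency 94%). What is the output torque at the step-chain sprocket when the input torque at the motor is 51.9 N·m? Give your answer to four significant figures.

13.69 N·m

Belt: ratio = 9.6/13.3 = 0.7218; torque at shaft II = 51.9 × 0.7218 × 0.91 = 34.09 N·m.
Chain: ratio = 29/117 = 0.24786; torque at shaft III = 34.09 × 0.24786 × 0.94 = 7.9427 N·m.
Gear mesh: ratio = 106/42 = 2.5238; torque at shaft IV = 7.9427 × 2.5238 × 0.94 = 18.843 N·m.
Chain: ratio = 28/67 = 0.41791; torque at shaft V = 18.843 × 0.41791 × 0.97 = 7.6385 N·m.
Chain: ratio = 61/32 = 1.9062; torque at the step-chain sprocket = 7.6385 × 1.9062 × 0.94 = 13.687 N·m.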